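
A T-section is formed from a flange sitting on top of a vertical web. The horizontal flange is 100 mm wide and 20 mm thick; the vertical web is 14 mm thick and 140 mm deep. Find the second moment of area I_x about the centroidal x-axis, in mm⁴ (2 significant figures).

Break the section into simple shapes (no overlaps), measuring from the bottom-left corner of the bounding box.
Flange: 100 × 20, A = 2 000 mm², y = 150 mm, Ī = 66 667 mm⁴.
Web: 14 × 140, A = 1 960 mm², y = 70 mm, Ī = 3 201 333 mm⁴.
Centroid: ȳ = ΣA·y / ΣA = 110.4 mm.
Transfer each piece to the centroidal x-axis using Ī + A·d² with d = y − 110.4:
  flange: d = 39.6 mm → contributes +3 202 347 mm⁴
  web: d = -40.4 mm → contributes +6 401 007 mm⁴
Total I = 9 603 354 mm⁴.

I_x ≈ 9.6 × 10⁶ mm⁴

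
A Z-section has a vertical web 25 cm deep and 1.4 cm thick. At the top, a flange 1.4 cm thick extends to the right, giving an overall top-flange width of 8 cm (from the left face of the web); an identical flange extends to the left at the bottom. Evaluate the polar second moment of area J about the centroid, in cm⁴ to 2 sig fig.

J ≈ 4800 cm⁴

Treat the section as a set of non-overlapping primitives; coordinates are from the bounding-box lower-left.
Web: 1.4 × 25, A = 35 cm², y = 12.5 cm, Ī = 1 823 cm⁴.
Top flange (beyond web): 6.6 × 1.4, A = 9.24 cm², y = 24.3 cm, Ī = 1.509 cm⁴.
Bottom flange (beyond web): 6.6 × 1.4, A = 9.24 cm², y = 0.7 cm, Ī = 1.509 cm⁴.
Centroid: ȳ = ΣA·y / ΣA = 12.5 cm.
Transfer each piece to the centroidal x-axis using Ī + A·d² with d = y − 12.5:
  web: d = 0 cm → contributes +1 823 cm⁴
  top flange (beyond web): d = 11.8 cm → contributes +1 288 cm⁴
  bottom flange (beyond web): d = -11.8 cm → contributes +1 288 cm⁴
Total I = 4 399 cm⁴.
For the y-axis: x̄ = 7.3 cm.
Repeating about the centroidal y-axis gives I_y = 368.5 cm⁴.
Polar second moment: J = I_x + I_y = 4 768 cm⁴.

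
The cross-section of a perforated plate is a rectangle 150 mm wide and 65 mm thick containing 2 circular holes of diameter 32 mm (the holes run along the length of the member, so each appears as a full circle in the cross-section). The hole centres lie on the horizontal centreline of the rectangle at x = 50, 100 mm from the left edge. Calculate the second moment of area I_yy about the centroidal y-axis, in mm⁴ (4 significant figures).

Break the section into simple shapes (no overlaps), measuring from the bottom-left corner of the bounding box.
Plate: 150 × 65, A = 9 750 mm², x = 75 mm, Ī = 18 281 250 mm⁴.
Hole 1 (subtracted): ⌀32, A = 804.248 mm², x = 50 mm, Ī = 51471.9 mm⁴.
Hole 2 (subtracted): ⌀32, A = 804.248 mm², x = 100 mm, Ī = 51471.9 mm⁴.
By symmetry the centroid is at mid-width, x̄ = 75 mm.
Transfer each piece to the centroidal y-axis using Ī + A·d² with d = x − 75:
  plate: d = 0 mm → contributes +18 281 250 mm⁴
  hole 1: d = -25 mm → contributes −554 127 mm⁴
  hole 2: d = 25 mm → contributes −554 127 mm⁴
Total I = 17 172 997 mm⁴.

I_yy ≈ 1.717 × 10⁷ mm⁴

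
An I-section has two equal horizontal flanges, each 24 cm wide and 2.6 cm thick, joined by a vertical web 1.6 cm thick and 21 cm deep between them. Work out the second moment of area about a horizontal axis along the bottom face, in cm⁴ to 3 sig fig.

I_base ≈ 4.59 × 10⁴ cm⁴

Split into non-overlapping primitives; take the origin at the lower-left of the bounding box.
Bottom flange: 24 × 2.6, A = 62.4 cm², y = 1.3 cm, Ī = 35.152 cm⁴.
Web: 1.6 × 21, A = 33.6 cm², y = 13.1 cm, Ī = 1234.8 cm⁴.
Top flange: 24 × 2.6, A = 62.4 cm², y = 24.9 cm, Ī = 35.152 cm⁴.
Transfer each piece to the base of the section using Ī + A·d² with d = y − 0:
  bottom flange: d = 1.3 cm → contributes +140.61 cm⁴
  web: d = 13.1 cm → contributes +7000.9 cm⁴
  top flange: d = 24.9 cm → contributes +38 724 cm⁴
Total I = 45 865 cm⁴.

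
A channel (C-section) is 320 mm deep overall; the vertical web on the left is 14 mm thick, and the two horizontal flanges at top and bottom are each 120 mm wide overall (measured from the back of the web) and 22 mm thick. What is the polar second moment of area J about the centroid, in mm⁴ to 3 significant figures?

J ≈ 1.55 × 10⁸ mm⁴

Treat the section as a set of non-overlapping primitives; coordinates are from the bounding-box lower-left.
Web: 14 × 320, A = 4 480 mm², y = 160 mm, Ī = 38 229 333 mm⁴.
Top flange (beyond web): 106 × 22, A = 2 332 mm², y = 309 mm, Ī = 94 057 mm⁴.
Bottom flange (beyond web): 106 × 22, A = 2 332 mm², y = 11 mm, Ī = 94 057 mm⁴.
By symmetry the centroid is at mid-height, ȳ = 160 mm.
Transfer each piece to the centroidal x-axis using Ī + A·d² with d = y − 160:
  web: d = 0 mm → contributes +38 229 333 mm⁴
  top flange (beyond web): d = 149 mm → contributes +51 866 789 mm⁴
  bottom flange (beyond web): d = -149 mm → contributes +51 866 789 mm⁴
Total I = 141 962 912 mm⁴.
For the y-axis: x̄ = 37.604 mm.
Repeating about the centroidal y-axis gives I_y = 12 666 500 mm⁴.
Polar second moment: J = I_x + I_y = 154 629 412 mm⁴.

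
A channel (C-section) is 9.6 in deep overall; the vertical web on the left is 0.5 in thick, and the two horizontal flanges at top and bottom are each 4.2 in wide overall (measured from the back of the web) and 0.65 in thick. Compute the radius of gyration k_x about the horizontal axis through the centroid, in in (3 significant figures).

k_x ≈ 3.73 in

Treat the section as a set of non-overlapping primitives; coordinates are from the bounding-box lower-left.
Web: 0.5 × 9.6, A = 4.8 in², y = 4.8 in, Ī = 36.864 in⁴.
Top flange (beyond web): 3.7 × 0.65, A = 2.405 in², y = 9.275 in, Ī = 0.084676 in⁴.
Bottom flange (beyond web): 3.7 × 0.65, A = 2.405 in², y = 0.325 in, Ī = 0.084676 in⁴.
By symmetry the centroid is at mid-height, ȳ = 4.8 in.
Transfer each piece to the horizontal axis through the centroid using Ī + A·d² with d = y − 4.8:
  web: d = 0 in → contributes +36.864 in⁴
  top flange (beyond web): d = 4.475 in → contributes +48.246 in⁴
  bottom flange (beyond web): d = -4.475 in → contributes +48.246 in⁴
Total I = 133.36 in⁴.
Radius of gyration: k = √(I/A) = √(133.36 / 9.61) = 3.7252 in.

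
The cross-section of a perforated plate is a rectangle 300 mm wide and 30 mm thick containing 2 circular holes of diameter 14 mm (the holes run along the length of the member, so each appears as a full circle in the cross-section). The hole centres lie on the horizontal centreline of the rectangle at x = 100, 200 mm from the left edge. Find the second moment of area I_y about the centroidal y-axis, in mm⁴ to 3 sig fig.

I_y ≈ 6.67 × 10⁷ mm⁴

Split into non-overlapping primitives; take the origin at the lower-left of the bounding box.
Plate: 300 × 30, A = 9 000 mm², x = 150 mm, Ī = 67 500 000 mm⁴.
Hole 1 (subtracted): ⌀14, A = 153.94 mm², x = 100 mm, Ī = 1885.7 mm⁴.
Hole 2 (subtracted): ⌀14, A = 153.94 mm², x = 200 mm, Ī = 1885.7 mm⁴.
By symmetry the centroid is at mid-width, x̄ = 150 mm.
Transfer each piece to the centroidal y-axis using Ī + A·d² with d = x − 150:
  plate: d = 0 mm → contributes +67 500 000 mm⁴
  hole 1: d = -50 mm → contributes −386 731 mm⁴
  hole 2: d = 50 mm → contributes −386 731 mm⁴
Total I = 66 726 538 mm⁴.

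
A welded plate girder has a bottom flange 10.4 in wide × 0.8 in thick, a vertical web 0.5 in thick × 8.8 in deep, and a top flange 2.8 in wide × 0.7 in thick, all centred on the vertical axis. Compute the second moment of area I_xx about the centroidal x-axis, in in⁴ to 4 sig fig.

I_xx ≈ 200.9 in⁴

Split into non-overlapping primitives; take the origin at the lower-left of the bounding box.
Bottom plate: 10.4 × 0.8, A = 8.32 in², y = 0.4 in, Ī = 0.443733 in⁴.
Web plate: 0.5 × 8.8, A = 4.4 in², y = 5.2 in, Ī = 28.3947 in⁴.
Top plate: 2.8 × 0.7, A = 1.96 in², y = 9.95 in, Ī = 0.0800333 in⁴.
Centroid: ȳ = ΣA·y / ΣA = 3.11376 in.
Transfer each piece to the centroidal x-axis using Ī + A·d² with d = y − 3.11376:
  bottom plate: d = -2.71376 in → contributes +61.7163 in⁴
  web plate: d = 2.08624 in → contributes +47.5452 in⁴
  top plate: d = 6.83624 in → contributes +91.679 in⁴
Total I = 200.941 in⁴.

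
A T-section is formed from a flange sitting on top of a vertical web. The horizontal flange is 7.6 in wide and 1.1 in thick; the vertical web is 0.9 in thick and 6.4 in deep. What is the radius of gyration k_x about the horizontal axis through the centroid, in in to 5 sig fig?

k_x ≈ 2.2019 in

Treat the section as a set of non-overlapping primitives; coordinates are from the bounding-box lower-left.
Flange: 7.6 × 1.1, A = 8.36 in², y = 6.95 in, Ī = 0.8429667 in⁴.
Web: 0.9 × 6.4, A = 5.76 in², y = 3.2 in, Ī = 19.6608 in⁴.
Centroid: ȳ = ΣA·y / ΣA = 5.420255 in.
Transfer each piece to the horizontal axis through the centroid using Ī + A·d² with d = y − 5.420255:
  flange: d = 1.529745 in → contributes +20.40637 in⁴
  web: d = -2.220255 in → contributes +48.0549 in⁴
Total I = 68.46127 in⁴.
Radius of gyration: k = √(I/A) = √(68.46127 / 14.12) = 2.201938 in.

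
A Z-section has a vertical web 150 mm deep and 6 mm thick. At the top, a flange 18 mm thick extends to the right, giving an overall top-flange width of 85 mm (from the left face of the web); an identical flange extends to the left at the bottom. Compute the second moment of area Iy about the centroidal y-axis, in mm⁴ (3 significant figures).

Treat the section as a set of non-overlapping primitives; coordinates are from the bounding-box lower-left.
Web: 6 × 150, A = 900 mm², x = 82 mm, Ī = 2 700 mm⁴.
Top flange (beyond web): 79 × 18, A = 1 422 mm², x = 124.5 mm, Ī = 739 559 mm⁴.
Bottom flange (beyond web): 79 × 18, A = 1 422 mm², x = 39.5 mm, Ī = 739 559 mm⁴.
Centroid: x̄ = ΣA·x / ΣA = 82 mm.
Transfer each piece to the centroidal y-axis using Ī + A·d² with d = x − 82:
  web: d = 0 mm → contributes +2 700 mm⁴
  top flange (beyond web): d = 42.5 mm → contributes +3 308 046 mm⁴
  bottom flange (beyond web): d = -42.5 mm → contributes +3 308 046 mm⁴
Total I = 6 618 792 mm⁴.

Iy ≈ 6.62 × 10⁶ mm⁴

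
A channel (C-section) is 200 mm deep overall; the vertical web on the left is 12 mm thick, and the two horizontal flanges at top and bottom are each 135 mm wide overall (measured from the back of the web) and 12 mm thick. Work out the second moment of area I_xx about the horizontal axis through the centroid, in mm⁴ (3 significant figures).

Break the section into simple shapes (no overlaps), measuring from the bottom-left corner of the bounding box.
Web: 12 × 200, A = 2 400 mm², y = 100 mm, Ī = 8 000 000 mm⁴.
Top flange (beyond web): 123 × 12, A = 1 476 mm², y = 194 mm, Ī = 17 712 mm⁴.
Bottom flange (beyond web): 123 × 12, A = 1 476 mm², y = 6 mm, Ī = 17 712 mm⁴.
By symmetry the centroid is at mid-height, ȳ = 100 mm.
Transfer each piece to the horizontal axis through the centroid using Ī + A·d² with d = y − 100:
  web: d = 0 mm → contributes +8 000 000 mm⁴
  top flange (beyond web): d = 94 mm → contributes +13 059 648 mm⁴
  bottom flange (beyond web): d = -94 mm → contributes +13 059 648 mm⁴
Total I = 34 119 296 mm⁴.

I_xx ≈ 3.41 × 10⁷ mm⁴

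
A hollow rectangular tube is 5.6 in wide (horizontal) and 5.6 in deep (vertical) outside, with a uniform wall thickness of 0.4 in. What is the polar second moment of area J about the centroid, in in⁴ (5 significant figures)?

Treat the section as a set of non-overlapping primitives; coordinates are from the bounding-box lower-left.
Outer rectangle: 5.6 × 5.6, A = 31.36 in², y = 2.8 in, Ī = 81.95413 in⁴.
Inner void (subtracted): 4.8 × 4.8, A = 23.04 in², y = 2.8 in, Ī = 44.2368 in⁴.
By symmetry the centroid is at mid-height, ȳ = 2.8 in.
All pieces are centred on the centroidal x-axis, so I = ΣĪ (holes subtracted) = 37.71733 in⁴.
Repeating about the centroidal y-axis gives I_y = 37.71733 in⁴.
Polar second moment: J = I_x + I_y = 75.43467 in⁴.

J ≈ 75.435 in⁴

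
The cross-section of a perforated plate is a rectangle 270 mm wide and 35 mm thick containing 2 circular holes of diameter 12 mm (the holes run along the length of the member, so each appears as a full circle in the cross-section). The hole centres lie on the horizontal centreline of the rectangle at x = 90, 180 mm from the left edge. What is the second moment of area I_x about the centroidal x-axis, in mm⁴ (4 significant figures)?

Decompose the section into non-overlapping parts with the origin at the bottom-left of its bounding rectangle.
Plate: 270 × 35, A = 9 450 mm², y = 17.5 mm, Ī = 964 688 mm⁴.
Hole 1 (subtracted): ⌀12, A = 113.097 mm², y = 17.5 mm, Ī = 1017.88 mm⁴.
Hole 2 (subtracted): ⌀12, A = 113.097 mm², y = 17.5 mm, Ī = 1017.88 mm⁴.
By symmetry the centroid is at mid-height, ȳ = 17.5 mm.
All pieces are centred on the centroidal x-axis, so I = ΣĪ (holes subtracted) = 962 652 mm⁴.

I_x ≈ 9.627 × 10⁵ mm⁴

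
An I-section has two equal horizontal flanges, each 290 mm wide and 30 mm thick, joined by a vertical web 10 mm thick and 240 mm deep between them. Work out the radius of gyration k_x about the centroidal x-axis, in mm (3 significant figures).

Break the section into simple shapes (no overlaps), measuring from the bottom-left corner of the bounding box.
Bottom flange: 290 × 30, A = 8 700 mm², y = 15 mm, Ī = 652 500 mm⁴.
Web: 10 × 240, A = 2 400 mm², y = 150 mm, Ī = 11 520 000 mm⁴.
Top flange: 290 × 30, A = 8 700 mm², y = 285 mm, Ī = 652 500 mm⁴.
By symmetry the centroid is at mid-height, ȳ = 150 mm.
Transfer each piece to the centroidal x-axis using Ī + A·d² with d = y − 150:
  bottom flange: d = -135 mm → contributes +159 210 000 mm⁴
  web: d = 0 mm → contributes +11 520 000 mm⁴
  top flange: d = 135 mm → contributes +159 210 000 mm⁴
Total I = 329 940 000 mm⁴.
Radius of gyration: k = √(I/A) = √(329 940 000 / 19 800) = 129.09 mm.

k_x ≈ 129 mm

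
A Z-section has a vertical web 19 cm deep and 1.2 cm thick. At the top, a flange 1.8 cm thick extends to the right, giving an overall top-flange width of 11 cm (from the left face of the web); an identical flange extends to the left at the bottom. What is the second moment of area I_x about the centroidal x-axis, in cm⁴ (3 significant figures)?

Treat the section as a set of non-overlapping primitives; coordinates are from the bounding-box lower-left.
Web: 1.2 × 19, A = 22.8 cm², y = 9.5 cm, Ī = 685.9 cm⁴.
Top flange (beyond web): 9.8 × 1.8, A = 17.64 cm², y = 18.1 cm, Ī = 4.7628 cm⁴.
Bottom flange (beyond web): 9.8 × 1.8, A = 17.64 cm², y = 0.9 cm, Ī = 4.7628 cm⁴.
Centroid: ȳ = ΣA·y / ΣA = 9.5 cm.
Transfer each piece to the centroidal x-axis using Ī + A·d² with d = y − 9.5:
  web: d = 0 cm → contributes +685.9 cm⁴
  top flange (beyond web): d = 8.6 cm → contributes +1309.4 cm⁴
  bottom flange (beyond web): d = -8.6 cm → contributes +1309.4 cm⁴
Total I = 3304.7 cm⁴.

I_x ≈ 3300 cm⁴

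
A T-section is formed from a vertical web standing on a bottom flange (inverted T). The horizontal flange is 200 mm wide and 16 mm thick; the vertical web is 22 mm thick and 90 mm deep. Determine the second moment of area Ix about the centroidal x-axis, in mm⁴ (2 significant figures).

Treat the section as a set of non-overlapping primitives; coordinates are from the bounding-box lower-left.
Flange: 200 × 16, A = 3 200 mm², y = 8 mm, Ī = 68 267 mm⁴.
Web: 22 × 90, A = 1 980 mm², y = 61 mm, Ī = 1 336 500 mm⁴.
Centroid: ȳ = ΣA·y / ΣA = 28.26 mm.
Transfer each piece to the centroidal x-axis using Ī + A·d² with d = y − 28.26:
  flange: d = -20.26 mm → contributes +1 381 593 mm⁴
  web: d = 32.74 mm → contributes +3 459 047 mm⁴
Total I = 4 840 640 mm⁴.

Ix ≈ 4.8 × 10⁶ mm⁴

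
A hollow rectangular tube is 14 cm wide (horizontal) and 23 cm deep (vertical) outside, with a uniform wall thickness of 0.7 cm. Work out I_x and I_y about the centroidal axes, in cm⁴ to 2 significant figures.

Split into non-overlapping primitives; take the origin at the lower-left of the bounding box.
Outer rectangle: 14 × 23, A = 322 cm², y = 11.5 cm, Ī = 14 195 cm⁴.
Inner void (subtracted): 12.6 × 21.6, A = 272.2 cm², y = 11.5 cm, Ī = 10 582 cm⁴.
By symmetry the centroid is at mid-height, ȳ = 11.5 cm.
All pieces are centred on the centroidal x-axis, so I = ΣĪ (holes subtracted) = 3 613 cm⁴.
Repeating about the centroidal y-axis gives I_y = 1 659 cm⁴.

I_x ≈ 3600 cm⁴, I_y ≈ 1700 cm⁴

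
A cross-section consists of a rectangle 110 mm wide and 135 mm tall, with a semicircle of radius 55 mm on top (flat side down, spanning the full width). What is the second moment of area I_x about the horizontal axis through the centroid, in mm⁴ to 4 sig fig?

I_x ≈ 5.326 × 10⁷ mm⁴

Treat the section as a set of non-overlapping primitives; coordinates are from the bounding-box lower-left.
Rectangular body: 110 × 135, A = 14 850 mm², y = 67.5 mm, Ī = 22 553 438 mm⁴.
Semicircular cap: semicircle r = 55, A = 4751.66 mm², y = 158.343 mm, Ī = 1 004 345 mm⁴.
Centroid: ȳ = ΣA·y / ΣA = 89.5213 mm.
Transfer each piece to the horizontal axis through the centroid using Ī + A·d² with d = y − 89.5213:
  rectangular body: d = -22.0213 mm → contributes +29 754 749 mm⁴
  semicircular cap: d = 68.8214 mm → contributes +23 510 060 mm⁴
Total I = 53 264 809 mm⁴.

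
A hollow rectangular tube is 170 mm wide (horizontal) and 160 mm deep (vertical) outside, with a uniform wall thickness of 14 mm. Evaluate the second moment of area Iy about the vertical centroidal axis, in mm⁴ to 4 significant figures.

Iy ≈ 3.401 × 10⁷ mm⁴

Break the section into simple shapes (no overlaps), measuring from the bottom-left corner of the bounding box.
Outer rectangle: 170 × 160, A = 27 200 mm², x = 85 mm, Ī = 65 506 667 mm⁴.
Inner void (subtracted): 142 × 132, A = 18 744 mm², x = 85 mm, Ī = 31 496 168 mm⁴.
By symmetry the centroid is at mid-width, x̄ = 85 mm.
All pieces are centred on the vertical centroidal axis, so I = ΣĪ (holes subtracted) = 34 010 499 mm⁴.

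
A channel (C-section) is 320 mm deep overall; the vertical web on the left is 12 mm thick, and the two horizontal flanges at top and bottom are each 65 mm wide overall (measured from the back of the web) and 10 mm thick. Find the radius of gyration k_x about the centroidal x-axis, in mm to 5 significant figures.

Split into non-overlapping primitives; take the origin at the lower-left of the bounding box.
Web: 12 × 320, A = 3 840 mm², y = 160 mm, Ī = 32 768 000 mm⁴.
Top flange (beyond web): 53 × 10, A = 530 mm², y = 315 mm, Ī = 4416.667 mm⁴.
Bottom flange (beyond web): 53 × 10, A = 530 mm², y = 5 mm, Ī = 4416.667 mm⁴.
By symmetry the centroid is at mid-height, ȳ = 160 mm.
Transfer each piece to the centroidal x-axis using Ī + A·d² with d = y − 160:
  web: d = 0 mm → contributes +32 768 000 mm⁴
  top flange (beyond web): d = 155 mm → contributes +12 737 667 mm⁴
  bottom flange (beyond web): d = -155 mm → contributes +12 737 667 mm⁴
Total I = 58 243 333 mm⁴.
Radius of gyration: k = √(I/A) = √(58 243 333 / 4 900) = 109.0247 mm.

k_x ≈ 109.02 mm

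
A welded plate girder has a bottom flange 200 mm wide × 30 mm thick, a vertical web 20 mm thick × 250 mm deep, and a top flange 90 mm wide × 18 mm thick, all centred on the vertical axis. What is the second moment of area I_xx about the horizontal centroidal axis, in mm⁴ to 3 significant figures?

I_xx ≈ 1.42 × 10⁸ mm⁴

Split into non-overlapping primitives; take the origin at the lower-left of the bounding box.
Bottom plate: 200 × 30, A = 6 000 mm², y = 15 mm, Ī = 450 000 mm⁴.
Web plate: 20 × 250, A = 5 000 mm², y = 155 mm, Ī = 26 041 667 mm⁴.
Top plate: 90 × 18, A = 1 620 mm², y = 289 mm, Ī = 43 740 mm⁴.
Centroid: ȳ = ΣA·y / ΣA = 105.64 mm.
Transfer each piece to the horizontal centroidal axis using Ī + A·d² with d = y − 105.64:
  bottom plate: d = -90.64 mm → contributes +49 743 933 mm⁴
  web plate: d = 49.36 mm → contributes +38 223 590 mm⁴
  top plate: d = 183.36 mm → contributes +54 509 431 mm⁴
Total I = 142 476 953 mm⁴.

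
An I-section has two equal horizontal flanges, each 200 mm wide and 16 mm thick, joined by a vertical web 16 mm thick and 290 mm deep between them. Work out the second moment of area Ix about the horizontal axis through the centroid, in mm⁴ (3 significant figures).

Ix ≈ 1.82 × 10⁸ mm⁴

Split into non-overlapping primitives; take the origin at the lower-left of the bounding box.
Bottom flange: 200 × 16, A = 3 200 mm², y = 8 mm, Ī = 68 267 mm⁴.
Web: 16 × 290, A = 4 640 mm², y = 161 mm, Ī = 32 518 667 mm⁴.
Top flange: 200 × 16, A = 3 200 mm², y = 314 mm, Ī = 68 267 mm⁴.
By symmetry the centroid is at mid-height, ȳ = 161 mm.
Transfer each piece to the horizontal axis through the centroid using Ī + A·d² with d = y − 161:
  bottom flange: d = -153 mm → contributes +74 977 067 mm⁴
  web: d = 0 mm → contributes +32 518 667 mm⁴
  top flange: d = 153 mm → contributes +74 977 067 mm⁴
Total I = 182 472 800 mm⁴.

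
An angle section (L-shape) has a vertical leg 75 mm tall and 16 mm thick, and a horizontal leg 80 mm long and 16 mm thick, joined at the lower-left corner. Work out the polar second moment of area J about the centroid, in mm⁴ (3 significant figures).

Split into non-overlapping primitives; take the origin at the lower-left of the bounding box.
Vertical leg: 16 × 75, A = 1 200 mm², y = 37.5 mm, Ī = 562 500 mm⁴.
Horizontal leg (remainder): 64 × 16, A = 1 024 mm², y = 8 mm, Ī = 21 845 mm⁴.
Centroid: ȳ = ΣA·y / ΣA = 23.917 mm.
Transfer each piece to the centroidal x-axis using Ī + A·d² with d = y − 23.917:
  vertical leg: d = 13.583 mm → contributes +783 889 mm⁴
  horizontal leg (remainder): d = -15.917 mm → contributes +281 285 mm⁴
Total I = 1 065 174 mm⁴.
For the y-axis: x̄ = 26.417 mm.
Repeating about the centroidal y-axis gives I_y = 1 259 154 mm⁴.
Polar second moment: J = I_x + I_y = 2 324 328 mm⁴.

J ≈ 2.32 × 10⁶ mm⁴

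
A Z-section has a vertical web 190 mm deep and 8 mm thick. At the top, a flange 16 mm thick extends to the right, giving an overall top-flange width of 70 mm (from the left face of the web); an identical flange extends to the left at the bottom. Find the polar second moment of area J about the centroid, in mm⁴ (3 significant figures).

Decompose the section into non-overlapping parts with the origin at the bottom-left of its bounding rectangle.
Web: 8 × 190, A = 1 520 mm², y = 95 mm, Ī = 4 572 667 mm⁴.
Top flange (beyond web): 62 × 16, A = 992 mm², y = 182 mm, Ī = 21 163 mm⁴.
Bottom flange (beyond web): 62 × 16, A = 992 mm², y = 8 mm, Ī = 21 163 mm⁴.
Centroid: ȳ = ΣA·y / ΣA = 95 mm.
Transfer each piece to the centroidal x-axis using Ī + A·d² with d = y − 95:
  web: d = 0 mm → contributes +4 572 667 mm⁴
  top flange (beyond web): d = 87 mm → contributes +7 529 611 mm⁴
  bottom flange (beyond web): d = -87 mm → contributes +7 529 611 mm⁴
Total I = 19 631 888 mm⁴.
For the y-axis: x̄ = 66 mm.
Repeating about the centroidal y-axis gives I_y = 3 074 048 mm⁴.
Polar second moment: J = I_x + I_y = 22 705 936 mm⁴.

J ≈ 2.27 × 10⁷ mm⁴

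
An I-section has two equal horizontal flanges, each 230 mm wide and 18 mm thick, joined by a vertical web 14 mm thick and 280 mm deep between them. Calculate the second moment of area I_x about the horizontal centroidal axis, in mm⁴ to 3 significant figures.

Split into non-overlapping primitives; take the origin at the lower-left of the bounding box.
Bottom flange: 230 × 18, A = 4 140 mm², y = 9 mm, Ī = 111 780 mm⁴.
Web: 14 × 280, A = 3 920 mm², y = 158 mm, Ī = 25 610 667 mm⁴.
Top flange: 230 × 18, A = 4 140 mm², y = 307 mm, Ī = 111 780 mm⁴.
By symmetry the centroid is at mid-height, ȳ = 158 mm.
Transfer each piece to the horizontal centroidal axis using Ī + A·d² with d = y − 158:
  bottom flange: d = -149 mm → contributes +92 023 920 mm⁴
  web: d = 0 mm → contributes +25 610 667 mm⁴
  top flange: d = 149 mm → contributes +92 023 920 mm⁴
Total I = 209 658 507 mm⁴.

I_x ≈ 2.10 × 10⁸ mm⁴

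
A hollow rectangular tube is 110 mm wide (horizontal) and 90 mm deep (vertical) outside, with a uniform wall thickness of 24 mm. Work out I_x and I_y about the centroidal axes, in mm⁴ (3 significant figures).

Decompose the section into non-overlapping parts with the origin at the bottom-left of its bounding rectangle.
Outer rectangle: 110 × 90, A = 9 900 mm², y = 45 mm, Ī = 6 682 500 mm⁴.
Inner void (subtracted): 62 × 42, A = 2 604 mm², y = 45 mm, Ī = 382 788 mm⁴.
By symmetry the centroid is at mid-height, ȳ = 45 mm.
All pieces are centred on the centroidal x-axis, so I = ΣĪ (holes subtracted) = 6 299 712 mm⁴.
Repeating about the centroidal y-axis gives I_y = 9 148 352 mm⁴.

I_x ≈ 6.30 × 10⁶ mm⁴, I_y ≈ 9.15 × 10⁶ mm⁴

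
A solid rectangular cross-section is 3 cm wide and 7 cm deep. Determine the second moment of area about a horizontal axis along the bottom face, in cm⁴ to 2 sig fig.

I_base ≈ 340 cm⁴

The section: 3 × 7, A = 21 cm², y = 3.5 cm, Ī = 85.75 cm⁴.
Transfer it to a horizontal axis along the bottom face using Ī + A·d² with d = y − 0:
  the section: d = 3.5 cm → contributes +343 cm⁴
Total I = 343 cm⁴.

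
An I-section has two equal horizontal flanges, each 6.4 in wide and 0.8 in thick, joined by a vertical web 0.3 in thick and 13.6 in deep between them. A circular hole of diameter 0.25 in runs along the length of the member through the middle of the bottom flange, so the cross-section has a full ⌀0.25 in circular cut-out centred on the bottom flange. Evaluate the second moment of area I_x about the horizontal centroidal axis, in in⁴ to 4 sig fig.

I_x ≈ 591.7 in⁴

Break the section into simple shapes (no overlaps), measuring from the bottom-left corner of the bounding box.
Bottom flange: 6.4 × 0.8, A = 5.12 in², y = 0.4 in, Ī = 0.273067 in⁴.
Web: 0.3 × 13.6, A = 4.08 in², y = 7.6 in, Ī = 62.8864 in⁴.
Top flange: 6.4 × 0.8, A = 5.12 in², y = 14.8 in, Ī = 0.273067 in⁴.
Hole (subtracted): ⌀0.25, A = 0.0490874 in², y = 0.4 in, Ī = 0.000191748 in⁴.
Centroid: ȳ = ΣA·y / ΣA = 7.62477 in.
Transfer each piece to the horizontal centroidal axis using Ī + A·d² with d = y − 7.62477:
  bottom flange: d = -7.22477 in → contributes +267.523 in⁴
  web: d = -0.0247657 in → contributes +62.8889 in⁴
  top flange: d = 7.17523 in → contributes +263.871 in⁴
  hole: d = -7.22477 in → contributes −2.56242 in⁴
Total I = 591.72 in⁴.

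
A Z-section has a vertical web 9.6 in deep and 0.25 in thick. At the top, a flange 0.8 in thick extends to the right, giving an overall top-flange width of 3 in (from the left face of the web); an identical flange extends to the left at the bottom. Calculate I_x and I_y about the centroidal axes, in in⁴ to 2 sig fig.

Break the section into simple shapes (no overlaps), measuring from the bottom-left corner of the bounding box.
Web: 0.25 × 9.6, A = 2.4 in², y = 4.8 in, Ī = 18.43 in⁴.
Top flange (beyond web): 2.75 × 0.8, A = 2.2 in², y = 9.2 in, Ī = 0.1173 in⁴.
Bottom flange (beyond web): 2.75 × 0.8, A = 2.2 in², y = 0.4 in, Ī = 0.1173 in⁴.
Centroid: ȳ = ΣA·y / ΣA = 4.8 in.
Transfer each piece to the centroidal x-axis using Ī + A·d² with d = y − 4.8:
  web: d = 0 in → contributes +18.43 in⁴
  top flange (beyond web): d = 4.4 in → contributes +42.71 in⁴
  bottom flange (beyond web): d = -4.4 in → contributes +42.71 in⁴
Total I = 103.9 in⁴.
For the y-axis: x̄ = 2.875 in.
Repeating about the centroidal y-axis gives I_y = 12.69 in⁴.

I_x ≈ 100 in⁴, I_y ≈ 13 in⁴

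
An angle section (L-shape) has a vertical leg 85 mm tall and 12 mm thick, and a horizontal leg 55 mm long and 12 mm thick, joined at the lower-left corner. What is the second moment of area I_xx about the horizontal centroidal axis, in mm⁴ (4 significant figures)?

Break the section into simple shapes (no overlaps), measuring from the bottom-left corner of the bounding box.
Vertical leg: 12 × 85, A = 1 020 mm², y = 42.5 mm, Ī = 614 125 mm⁴.
Horizontal leg (remainder): 43 × 12, A = 516 mm², y = 6 mm, Ī = 6 192 mm⁴.
Centroid: ȳ = ΣA·y / ΣA = 30.2383 mm.
Transfer each piece to the horizontal centroidal axis using Ī + A·d² with d = y − 30.2383:
  vertical leg: d = 12.2617 mm → contributes +767 482 mm⁴
  horizontal leg (remainder): d = -24.2383 mm → contributes +309 339 mm⁴
Total I = 1 076 821 mm⁴.

I_xx ≈ 1.077 × 10⁶ mm⁴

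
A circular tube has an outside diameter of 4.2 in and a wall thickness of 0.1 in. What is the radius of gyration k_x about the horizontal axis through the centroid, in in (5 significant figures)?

Break the section into simple shapes (no overlaps), measuring from the bottom-left corner of the bounding box.
Outer circle: ⌀4.2, A = 13.85442 in², y = 2.1 in, Ī = 15.2745 in⁴.
Bore (subtracted): ⌀4, A = 12.56637 in², y = 2.1 in, Ī = 12.56637 in⁴.
By symmetry the centroid is at mid-height, ȳ = 2.1 in.
All pieces are centred on the horizontal axis through the centroid, so I = ΣĪ (holes subtracted) = 2.708131 in⁴.
Radius of gyration: k = √(I/A) = √(2.708131 / 1.288053) = 1.45 in.

k_x ≈ 1.4500 in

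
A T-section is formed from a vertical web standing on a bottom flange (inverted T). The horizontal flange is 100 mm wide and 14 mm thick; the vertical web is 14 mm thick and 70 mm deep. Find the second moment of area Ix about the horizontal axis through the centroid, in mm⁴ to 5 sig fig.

Break the section into simple shapes (no overlaps), measuring from the bottom-left corner of the bounding box.
Flange: 100 × 14, A = 1 400 mm², y = 7 mm, Ī = 22866.67 mm⁴.
Web: 14 × 70, A = 980 mm², y = 49 mm, Ī = 400166.7 mm⁴.
Centroid: ȳ = ΣA·y / ΣA = 24.29412 mm.
Transfer each piece to the horizontal axis through the centroid using Ī + A·d² with d = y − 24.29412:
  flange: d = -17.29412 mm → contributes +441587.8 mm⁴
  web: d = 24.70588 mm → contributes +998339.7 mm⁴
Total I = 1 439 927 mm⁴.

Ix ≈ 1.4399 × 10⁶ mm⁴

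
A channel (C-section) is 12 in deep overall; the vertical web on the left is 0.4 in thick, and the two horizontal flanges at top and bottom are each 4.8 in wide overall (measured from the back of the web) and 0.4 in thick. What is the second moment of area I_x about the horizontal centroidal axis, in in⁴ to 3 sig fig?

Treat the section as a set of non-overlapping primitives; coordinates are from the bounding-box lower-left.
Web: 0.4 × 12, A = 4.8 in², y = 6 in, Ī = 57.6 in⁴.
Top flange (beyond web): 4.4 × 0.4, A = 1.76 in², y = 11.8 in, Ī = 0.023467 in⁴.
Bottom flange (beyond web): 4.4 × 0.4, A = 1.76 in², y = 0.2 in, Ī = 0.023467 in⁴.
By symmetry the centroid is at mid-height, ȳ = 6 in.
Transfer each piece to the horizontal centroidal axis using Ī + A·d² with d = y − 6:
  web: d = 0 in → contributes +57.6 in⁴
  top flange (beyond web): d = 5.8 in → contributes +59.23 in⁴
  bottom flange (beyond web): d = -5.8 in → contributes +59.23 in⁴
Total I = 176.06 in⁴.

I_x ≈ 176 in⁴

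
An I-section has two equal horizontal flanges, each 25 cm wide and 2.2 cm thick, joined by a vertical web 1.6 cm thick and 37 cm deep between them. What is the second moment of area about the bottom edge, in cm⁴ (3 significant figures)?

I_base ≈ 1.22 × 10⁵ cm⁴

Split into non-overlapping primitives; take the origin at the lower-left of the bounding box.
Bottom flange: 25 × 2.2, A = 55 cm², y = 1.1 cm, Ī = 22.183 cm⁴.
Web: 1.6 × 37, A = 59.2 cm², y = 20.7 cm, Ī = 6753.7 cm⁴.
Top flange: 25 × 2.2, A = 55 cm², y = 40.3 cm, Ī = 22.183 cm⁴.
Transfer each piece to the bottom edge using Ī + A·d² with d = y − 0:
  bottom flange: d = 1.1 cm → contributes +88.733 cm⁴
  web: d = 20.7 cm → contributes +32 120 cm⁴
  top flange: d = 40.3 cm → contributes +89 347 cm⁴
Total I = 121 556 cm⁴.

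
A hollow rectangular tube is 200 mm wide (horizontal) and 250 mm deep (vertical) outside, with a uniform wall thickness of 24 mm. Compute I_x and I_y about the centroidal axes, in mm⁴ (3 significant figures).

I_x ≈ 1.56 × 10⁸ mm⁴, I_y ≈ 1.08 × 10⁸ mm⁴

Decompose the section into non-overlapping parts with the origin at the bottom-left of its bounding rectangle.
Outer rectangle: 200 × 250, A = 50 000 mm², y = 125 mm, Ī = 260 416 667 mm⁴.
Inner void (subtracted): 152 × 202, A = 30 704 mm², y = 125 mm, Ī = 104 403 835 mm⁴.
By symmetry the centroid is at mid-height, ȳ = 125 mm.
All pieces are centred on the centroidal x-axis, so I = ΣĪ (holes subtracted) = 156 012 832 mm⁴.
Repeating about the centroidal y-axis gives I_y = 107 551 232 mm⁴.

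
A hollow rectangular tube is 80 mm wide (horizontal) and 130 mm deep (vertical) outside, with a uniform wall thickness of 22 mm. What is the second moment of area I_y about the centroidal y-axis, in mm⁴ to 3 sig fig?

Treat the section as a set of non-overlapping primitives; coordinates are from the bounding-box lower-left.
Outer rectangle: 80 × 130, A = 10 400 mm², x = 40 mm, Ī = 5 546 667 mm⁴.
Inner void (subtracted): 36 × 86, A = 3 096 mm², x = 40 mm, Ī = 334 368 mm⁴.
By symmetry the centroid is at mid-width, x̄ = 40 mm.
All pieces are centred on the centroidal y-axis, so I = ΣĪ (holes subtracted) = 5 212 299 mm⁴.

I_y ≈ 5.21 × 10⁶ mm⁴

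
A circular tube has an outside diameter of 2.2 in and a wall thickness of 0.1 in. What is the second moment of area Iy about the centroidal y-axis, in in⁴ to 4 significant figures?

Iy ≈ 0.3645 in⁴

Break the section into simple shapes (no overlaps), measuring from the bottom-left corner of the bounding box.
Outer circle: ⌀2.2, A = 3.80133 in², x = 1.1 in, Ī = 1.1499 in⁴.
Bore (subtracted): ⌀2, A = 3.14159 in², x = 1.1 in, Ī = 0.785398 in⁴.
By symmetry the centroid is at mid-width, x̄ = 1.1 in.
All pieces are centred on the centroidal y-axis, so I = ΣĪ (holes subtracted) = 0.364503 in⁴.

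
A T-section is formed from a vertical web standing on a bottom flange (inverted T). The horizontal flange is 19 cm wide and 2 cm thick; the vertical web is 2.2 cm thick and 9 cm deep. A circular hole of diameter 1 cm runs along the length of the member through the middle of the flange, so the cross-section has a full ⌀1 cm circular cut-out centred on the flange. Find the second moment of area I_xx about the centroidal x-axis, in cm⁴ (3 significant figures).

I_xx ≈ 537 cm⁴

Split into non-overlapping primitives; take the origin at the lower-left of the bounding box.
Flange: 19 × 2, A = 38 cm², y = 1 cm, Ī = 12.667 cm⁴.
Web: 2.2 × 9, A = 19.8 cm², y = 6.5 cm, Ī = 133.65 cm⁴.
Hole (subtracted): ⌀1, A = 0.7854 cm², y = 1 cm, Ī = 0.049087 cm⁴.
Centroid: ȳ = ΣA·y / ΣA = 2.91 cm.
Transfer each piece to the centroidal x-axis using Ī + A·d² with d = y − 2.91:
  flange: d = -1.91 cm → contributes +151.3 cm⁴
  web: d = 3.59 cm → contributes +388.83 cm⁴
  hole: d = -1.91 cm → contributes −2.9144 cm⁴
Total I = 537.21 cm⁴.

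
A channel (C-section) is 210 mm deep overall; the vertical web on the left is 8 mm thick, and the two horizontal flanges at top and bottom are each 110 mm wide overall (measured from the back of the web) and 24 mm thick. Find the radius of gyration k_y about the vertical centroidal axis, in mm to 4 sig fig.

k_y ≈ 34.96 mm

Split into non-overlapping primitives; take the origin at the lower-left of the bounding box.
Web: 8 × 210, A = 1 680 mm², x = 4 mm, Ī = 8 960 mm⁴.
Top flange (beyond web): 102 × 24, A = 2 448 mm², x = 59 mm, Ī = 2 122 416 mm⁴.
Bottom flange (beyond web): 102 × 24, A = 2 448 mm², x = 59 mm, Ī = 2 122 416 mm⁴.
Centroid: x̄ = ΣA·x / ΣA = 44.9489 mm.
Transfer each piece to the vertical centroidal axis using Ī + A·d² with d = x − 44.9489:
  web: d = -40.9489 mm → contributes +2 826 006 mm⁴
  top flange (beyond web): d = 14.0511 mm → contributes +2 605 733 mm⁴
  bottom flange (beyond web): d = 14.0511 mm → contributes +2 605 733 mm⁴
Total I = 8 037 471 mm⁴.
Radius of gyration: k = √(I/A) = √(8 037 471 / 6 576) = 34.9606 mm.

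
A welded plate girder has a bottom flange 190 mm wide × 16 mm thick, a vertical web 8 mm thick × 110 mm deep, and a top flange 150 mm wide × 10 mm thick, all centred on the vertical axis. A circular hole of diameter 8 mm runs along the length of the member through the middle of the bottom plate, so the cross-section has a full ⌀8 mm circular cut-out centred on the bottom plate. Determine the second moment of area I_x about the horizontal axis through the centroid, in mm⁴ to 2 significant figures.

Break the section into simple shapes (no overlaps), measuring from the bottom-left corner of the bounding box.
Bottom plate: 190 × 16, A = 3 040 mm², y = 8 mm, Ī = 64 853 mm⁴.
Web plate: 8 × 110, A = 880 mm², y = 71 mm, Ī = 887 333 mm⁴.
Top plate: 150 × 10, A = 1 500 mm², y = 131 mm, Ī = 12 500 mm⁴.
Hole (subtracted): ⌀8, A = 50.27 mm², y = 8 mm, Ī = 201.1 mm⁴.
Centroid: ȳ = ΣA·y / ΣA = 52.68 mm.
Transfer each piece to the horizontal axis through the centroid using Ī + A·d² with d = y − 52.68:
  bottom plate: d = -44.68 mm → contributes +6 134 638 mm⁴
  web plate: d = 18.32 mm → contributes +1 182 559 mm⁴
  top plate: d = 78.32 mm → contributes +9 212 647 mm⁴
  hole: d = -44.68 mm → contributes −100 563 mm⁴
Total I = 16 429 281 mm⁴.

I_x ≈ 1.6 × 10⁷ mm⁴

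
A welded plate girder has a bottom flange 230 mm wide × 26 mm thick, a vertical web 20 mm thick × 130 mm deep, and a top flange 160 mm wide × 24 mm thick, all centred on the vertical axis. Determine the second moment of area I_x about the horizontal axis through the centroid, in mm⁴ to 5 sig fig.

I_x ≈ 6.0985 × 10⁷ mm⁴

Break the section into simple shapes (no overlaps), measuring from the bottom-left corner of the bounding box.
Bottom plate: 230 × 26, A = 5 980 mm², y = 13 mm, Ī = 336873.3 mm⁴.
Web plate: 20 × 130, A = 2 600 mm², y = 91 mm, Ī = 3 661 667 mm⁴.
Top plate: 160 × 24, A = 3 840 mm², y = 168 mm, Ī = 184 320 mm⁴.
Centroid: ȳ = ΣA·y / ΣA = 77.25121 mm.
Transfer each piece to the horizontal axis through the centroid using Ī + A·d² with d = y − 77.25121:
  bottom plate: d = -64.25121 mm → contributes +25 023 615 mm⁴
  web plate: d = 13.74879 mm → contributes +4 153 143 mm⁴
  top plate: d = 90.74879 mm → contributes +31 808 038 mm⁴
Total I = 60 984 796 mm⁴.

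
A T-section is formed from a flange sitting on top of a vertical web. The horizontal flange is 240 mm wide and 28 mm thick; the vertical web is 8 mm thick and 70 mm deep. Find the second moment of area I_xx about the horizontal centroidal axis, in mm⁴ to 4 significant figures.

I_xx ≈ 1.909 × 10⁶ mm⁴

Break the section into simple shapes (no overlaps), measuring from the bottom-left corner of the bounding box.
Flange: 240 × 28, A = 6 720 mm², y = 84 mm, Ī = 439 040 mm⁴.
Web: 8 × 70, A = 560 mm², y = 35 mm, Ī = 228 667 mm⁴.
Centroid: ȳ = ΣA·y / ΣA = 80.2308 mm.
Transfer each piece to the horizontal centroidal axis using Ī + A·d² with d = y − 80.2308:
  flange: d = 3.76923 mm → contributes +534 512 mm⁴
  web: d = -45.2308 mm → contributes +1 374 327 mm⁴
Total I = 1 908 839 mm⁴.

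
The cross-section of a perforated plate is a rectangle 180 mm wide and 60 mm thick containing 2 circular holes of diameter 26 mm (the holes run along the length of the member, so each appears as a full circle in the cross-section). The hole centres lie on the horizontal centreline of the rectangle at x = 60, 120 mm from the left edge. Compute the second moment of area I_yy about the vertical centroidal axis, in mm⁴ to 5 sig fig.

Split into non-overlapping primitives; take the origin at the lower-left of the bounding box.
Plate: 180 × 60, A = 10 800 mm², x = 90 mm, Ī = 29 160 000 mm⁴.
Hole 1 (subtracted): ⌀26, A = 530.9292 mm², x = 60 mm, Ī = 22431.76 mm⁴.
Hole 2 (subtracted): ⌀26, A = 530.9292 mm², x = 120 mm, Ī = 22431.76 mm⁴.
By symmetry the centroid is at mid-width, x̄ = 90 mm.
Transfer each piece to the vertical centroidal axis using Ī + A·d² with d = x − 90:
  plate: d = 0 mm → contributes +29 160 000 mm⁴
  hole 1: d = -30 mm → contributes −500 268 mm⁴
  hole 2: d = 30 mm → contributes −500 268 mm⁴
Total I = 28 159 464 mm⁴.

I_yy ≈ 2.8159 × 10⁷ mm⁴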